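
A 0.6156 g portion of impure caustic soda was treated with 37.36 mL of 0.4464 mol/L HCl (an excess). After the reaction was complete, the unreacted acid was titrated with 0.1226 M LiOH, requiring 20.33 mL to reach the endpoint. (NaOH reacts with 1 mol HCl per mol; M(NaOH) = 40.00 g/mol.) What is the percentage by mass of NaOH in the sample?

Total n(HCl) added = 0.4464 x 0.03736 = 0.01668 mol.
n(LiOH) used = 0.1226 x 0.02033 = 0.002492 mol, which equals the excess n(HCl).
So n(HCl) consumed by the sample = 0.01668 - 0.002492 = 0.01419 mol.
n(NaOH) = 0.01419 / 1 = 0.01419 mol.
mass NaOH = 0.01419 x 40.00 = 0.5674 g, so %NaOH = 0.5674/0.6156 x 100 = 92.2%.

92.2%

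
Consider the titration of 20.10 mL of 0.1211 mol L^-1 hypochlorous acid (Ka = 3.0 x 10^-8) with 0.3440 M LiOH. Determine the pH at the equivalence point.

n(HClO) = 0.1211 x 0.02010 = 0.002434 mol; V(LiOH) at equivalence = 0.002434/0.3440 = 0.007076 L.
At equivalence all the acid is converted to ClO-; total volume = 0.02010 + 0.007076 = 0.02718 L, so [ClO-] = 0.002434/0.02718 = 0.08957 M.
Kb = Kw/Ka = 1.0e-14 / 3.0 x 10^-8 = 3.33e-7.
[OH^-] = sqrt(Kb x [ClO-]) = sqrt(3.33e-7 x 0.08957) = 0.000173 M.
pOH = 3.76, so pH = 14.00 - 3.76 = 10.24.

10.24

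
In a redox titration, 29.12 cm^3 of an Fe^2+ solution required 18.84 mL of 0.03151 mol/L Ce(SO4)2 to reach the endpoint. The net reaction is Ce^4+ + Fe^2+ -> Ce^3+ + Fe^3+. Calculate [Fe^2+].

n(Ce(SO4)2) = 0.03151 x 0.01884 = 0.0005936 mol.
From the balanced equation, 1 mol Ce(SO4)2 reacts with 1 mol Fe^2+, so n(Fe^2+) = 0.0005936 x 1/1 = 0.0005936 mol.
[Fe^2+] = 0.0005936 / 0.02912 L = 0.0204 M.

0.0204 M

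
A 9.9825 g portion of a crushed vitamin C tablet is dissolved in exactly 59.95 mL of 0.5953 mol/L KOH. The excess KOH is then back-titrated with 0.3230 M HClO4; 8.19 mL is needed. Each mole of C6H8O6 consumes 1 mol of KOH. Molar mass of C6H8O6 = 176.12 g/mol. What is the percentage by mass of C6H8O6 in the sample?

58.3%

Total n(KOH) added = 0.5953 x 0.05995 = 0.03569 mol.
n(HClO4) used = 0.3230 x 0.008190 = 0.002645 mol, which equals the excess n(KOH).
So n(KOH) consumed by the sample = 0.03569 - 0.002645 = 0.03304 mol.
n(C6H8O6) = 0.03304 / 1 = 0.03304 mol.
mass C6H8O6 = 0.03304 x 176.12 = 5.820 g, so %C6H8O6 = 5.820/9.9825 x 100 = 58.3%.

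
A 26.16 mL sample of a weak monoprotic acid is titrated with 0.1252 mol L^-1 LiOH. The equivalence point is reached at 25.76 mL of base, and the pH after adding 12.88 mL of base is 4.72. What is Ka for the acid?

12.88 mL is half of the equivalence volume, so this is the half-equivalence point where [HA] = [A^-].
At half-equivalence pH = pKa, so pKa = 4.72.
Ka = 10^(-4.72) = 1.9 x 10^-5.

1.9 x 10^-5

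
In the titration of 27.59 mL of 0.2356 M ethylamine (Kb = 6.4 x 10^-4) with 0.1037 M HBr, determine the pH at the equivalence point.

5.97

n(C2H5NH2) = 0.2356 x 0.02759 = 0.006500 mol; V(HBr) at equivalence = 0.006500/0.1037 = 0.06268 L.
At equivalence the base is fully converted to C2H5NH3+; total volume = 0.09027 L, so [C2H5NH3+] = 0.006500/0.09027 = 0.07201 M.
Ka(C2H5NH3+) = Kw/Kb = 1.0e-14 / 6.4 x 10^-4 = 1.56e-11.
[H^+] = sqrt(Ka x [C2H5NH3+]) = sqrt(1.56e-11 x 0.07201) = 1.06e-6 M.
pH = -log(1.06e-6) = 5.97.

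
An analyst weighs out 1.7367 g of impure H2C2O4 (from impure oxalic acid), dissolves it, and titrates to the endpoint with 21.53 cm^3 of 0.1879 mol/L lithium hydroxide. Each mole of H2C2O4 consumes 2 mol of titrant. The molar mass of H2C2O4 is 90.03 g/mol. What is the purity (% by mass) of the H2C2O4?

n(LiOH) = 0.1879 x 0.02153 = 0.004045 mol.
n(H2C2O4) = 0.004045 / 2 = 0.002023 mol.
mass of H2C2O4 = 0.002023 x 90.03 = 0.1821 g.
% purity = 0.1821 / 1.7367 x 100 = 10.5%.

10.5%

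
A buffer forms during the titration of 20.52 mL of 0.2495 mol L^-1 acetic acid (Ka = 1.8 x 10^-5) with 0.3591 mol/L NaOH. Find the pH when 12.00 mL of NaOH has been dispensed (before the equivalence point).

5.47

Initial n(CH3COOH) = 0.2495 x 0.02052 = 0.005120 mol.
n(NaOH) added = 0.3591 x 0.01200 = 0.004309 mol, converting that many moles of CH3COOH to CH3COO-.
Remaining n(CH3COOH) = 0.0008105 mol; n(CH3COO-) = 0.004309 mol.
By Henderson-Hasselbalch, pH = pKa + log([A^-]/[HA]) = 4.74 + log(0.004309/0.0008105) = 4.74 + (+0.73) = 5.47.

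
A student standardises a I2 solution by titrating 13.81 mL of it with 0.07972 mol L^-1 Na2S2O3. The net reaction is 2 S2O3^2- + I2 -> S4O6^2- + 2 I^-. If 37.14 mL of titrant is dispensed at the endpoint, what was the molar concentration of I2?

0.107 M

n(Na2S2O3) = 0.07972 x 0.03714 = 0.002961 mol.
From the balanced equation, 2 mol Na2S2O3 reacts with 1 mol I2, so n(I2) = 0.002961 x 1/2 = 0.001480 mol.
[I2] = 0.001480 / 0.01381 L = 0.107 M.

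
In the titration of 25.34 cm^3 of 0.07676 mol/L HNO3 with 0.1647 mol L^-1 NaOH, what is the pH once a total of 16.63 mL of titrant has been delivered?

12.28

n(acid) = 0.07676 x 0.02534 = 0.001945 mol; n(NaOH) added = 0.1647 x 0.01663 = 0.002739 mol.
Base is in excess by 0.002739 - 0.001945 = 0.0007939 mol in a total volume of 0.04197 L.
[OH^-] = 0.0007939/0.04197 = 0.01892 M, so pOH = 1.72 and pH = 14.00 - 1.72 = 12.28.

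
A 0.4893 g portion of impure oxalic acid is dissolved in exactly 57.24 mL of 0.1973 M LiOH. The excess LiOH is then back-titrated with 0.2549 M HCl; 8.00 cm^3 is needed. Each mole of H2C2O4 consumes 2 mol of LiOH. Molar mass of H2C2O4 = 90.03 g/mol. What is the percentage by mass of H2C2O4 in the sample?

Total n(LiOH) added = 0.1973 x 0.05724 = 0.01129 mol.
n(HCl) used = 0.2549 x 0.008000 = 0.002039 mol, which equals the excess n(LiOH).
So n(LiOH) consumed by the sample = 0.01129 - 0.002039 = 0.009254 mol.
n(H2C2O4) = 0.009254 / 2 = 0.004627 mol.
mass H2C2O4 = 0.004627 x 90.03 = 0.4166 g, so %H2C2O4 = 0.4166/0.4893 x 100 = 85.1%.

85.1%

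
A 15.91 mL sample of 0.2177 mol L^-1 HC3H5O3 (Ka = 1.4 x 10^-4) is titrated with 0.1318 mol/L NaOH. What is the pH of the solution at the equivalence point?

n(HC3H5O3) = 0.2177 x 0.01591 = 0.003464 mol; V(NaOH) at equivalence = 0.003464/0.1318 = 0.02628 L.
At equivalence all the acid is converted to C3H5O3-; total volume = 0.01591 + 0.02628 = 0.04219 L, so [C3H5O3-] = 0.003464/0.04219 = 0.08210 M.
Kb = Kw/Ka = 1.0e-14 / 1.4 x 10^-4 = 7.14e-11.
[OH^-] = sqrt(Kb x [C3H5O3-]) = sqrt(7.14e-11 x 0.08210) = 2.42e-6 M.
pOH = 5.62, so pH = 14.00 - 5.62 = 8.38.

8.38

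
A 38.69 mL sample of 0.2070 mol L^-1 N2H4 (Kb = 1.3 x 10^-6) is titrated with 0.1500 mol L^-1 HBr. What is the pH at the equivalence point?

4.59

n(N2H4) = 0.2070 x 0.03869 = 0.008009 mol; V(HBr) at equivalence = 0.008009/0.1500 = 0.05339 L.
At equivalence the base is fully converted to N2H5+; total volume = 0.09208 L, so [N2H5+] = 0.008009/0.09208 = 0.08697 M.
Ka(N2H5+) = Kw/Kb = 1.0e-14 / 1.3 x 10^-6 = 7.69e-9.
[H^+] = sqrt(Ka x [N2H5+]) = sqrt(7.69e-9 x 0.08697) = 2.59e-5 M.
pH = -log(2.59e-5) = 4.59.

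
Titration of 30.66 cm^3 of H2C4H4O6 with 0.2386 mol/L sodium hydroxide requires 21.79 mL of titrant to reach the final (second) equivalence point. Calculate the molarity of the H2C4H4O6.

0.0848 M

n(NaOH) = 0.2386 x 0.02179 = 0.005199 mol.
At the final (second) equivalence point, 2 mol OH^- react per mol H2C4H4O6, so n(H2C4H4O6) = 0.005199 / 2 = 0.002600 mol.
[H2C4H4O6] = 0.002600 / 0.03066 L = 0.0848 M.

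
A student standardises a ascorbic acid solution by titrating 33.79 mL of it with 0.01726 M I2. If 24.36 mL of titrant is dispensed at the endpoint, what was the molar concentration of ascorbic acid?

0.0124 M

n(I2) = 0.01726 x 0.02436 = 0.0004205 mol.
From the balanced equation, 1 mol I2 reacts with 1 mol ascorbic acid, so n(ascorbic acid) = 0.0004205 x 1/1 = 0.0004205 mol.
[ascorbic acid] = 0.0004205 / 0.03379 L = 0.0124 M.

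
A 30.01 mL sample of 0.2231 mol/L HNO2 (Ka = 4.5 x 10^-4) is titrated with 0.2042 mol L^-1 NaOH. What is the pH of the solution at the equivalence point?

n(HNO2) = 0.2231 x 0.03001 = 0.006695 mol; V(NaOH) at equivalence = 0.006695/0.2042 = 0.03279 L.
At equivalence all the acid is converted to NO2-; total volume = 0.03001 + 0.03279 = 0.06280 L, so [NO2-] = 0.006695/0.06280 = 0.1066 M.
Kb = Kw/Ka = 1.0e-14 / 4.5 x 10^-4 = 2.22e-11.
[OH^-] = sqrt(Kb x [NO2-]) = sqrt(2.22e-11 x 0.1066) = 1.54e-6 M.
pOH = 5.81, so pH = 14.00 - 5.81 = 8.19.

8.19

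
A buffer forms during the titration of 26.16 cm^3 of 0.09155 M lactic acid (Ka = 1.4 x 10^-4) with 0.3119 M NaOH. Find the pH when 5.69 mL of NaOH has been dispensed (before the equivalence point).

Initial n(HC3H5O3) = 0.09155 x 0.02616 = 0.002395 mol.
n(NaOH) added = 0.3119 x 0.005690 = 0.001775 mol, converting that many moles of HC3H5O3 to C3H5O3-.
Remaining n(HC3H5O3) = 0.0006202 mol; n(C3H5O3-) = 0.001775 mol.
By Henderson-Hasselbalch, pH = pKa + log([A^-]/[HA]) = 3.85 + log(0.001775/0.0006202) = 3.85 + (+0.46) = 4.31.

4.31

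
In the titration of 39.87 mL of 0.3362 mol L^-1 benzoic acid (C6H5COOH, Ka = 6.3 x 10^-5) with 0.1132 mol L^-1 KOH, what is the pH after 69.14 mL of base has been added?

4.35

Initial n(C6H5COOH) = 0.3362 x 0.03987 = 0.01340 mol.
n(KOH) added = 0.1132 x 0.06914 = 0.007827 mol, converting that many moles of C6H5COOH to C6H5COO-.
Remaining n(C6H5COOH) = 0.005578 mol; n(C6H5COO-) = 0.007827 mol.
By Henderson-Hasselbalch, pH = pKa + log([A^-]/[HA]) = 4.20 + log(0.007827/0.005578) = 4.20 + (+0.15) = 4.35.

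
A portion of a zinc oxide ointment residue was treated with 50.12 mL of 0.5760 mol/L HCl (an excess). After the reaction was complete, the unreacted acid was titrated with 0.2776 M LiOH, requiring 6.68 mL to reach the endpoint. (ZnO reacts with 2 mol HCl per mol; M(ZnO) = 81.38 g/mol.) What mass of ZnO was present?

Total n(HCl) added = 0.5760 x 0.05012 = 0.02887 mol.
n(LiOH) used = 0.2776 x 0.006680 = 0.001854 mol, which equals the excess n(HCl).
So n(HCl) consumed by the sample = 0.02887 - 0.001854 = 0.02701 mol.
n(ZnO) = 0.02701 / 2 = 0.01351 mol.
mass = 0.01351 mol x 81.38 g/mol = 1.10 g.

1.10 g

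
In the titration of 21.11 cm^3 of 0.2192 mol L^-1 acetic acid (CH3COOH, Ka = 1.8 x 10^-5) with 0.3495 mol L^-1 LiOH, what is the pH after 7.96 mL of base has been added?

Initial n(CH3COOH) = 0.2192 x 0.02111 = 0.004627 mol.
n(LiOH) added = 0.3495 x 0.007960 = 0.002782 mol, converting that many moles of CH3COOH to CH3COO-.
Remaining n(CH3COOH) = 0.001845 mol; n(CH3COO-) = 0.002782 mol.
By Henderson-Hasselbalch, pH = pKa + log([A^-]/[HA]) = 4.74 + log(0.002782/0.001845) = 4.74 + (+0.18) = 4.92.

4.92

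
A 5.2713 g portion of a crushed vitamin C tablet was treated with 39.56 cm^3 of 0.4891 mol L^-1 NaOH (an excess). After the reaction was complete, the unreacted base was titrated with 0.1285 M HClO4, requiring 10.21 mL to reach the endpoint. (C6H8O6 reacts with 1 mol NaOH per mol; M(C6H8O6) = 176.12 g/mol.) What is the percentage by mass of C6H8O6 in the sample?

60.3%

Total n(NaOH) added = 0.4891 x 0.03956 = 0.01935 mol.
n(HClO4) used = 0.1285 x 0.01021 = 0.001312 mol, which equals the excess n(NaOH).
So n(NaOH) consumed by the sample = 0.01935 - 0.001312 = 0.01804 mol.
n(C6H8O6) = 0.01804 / 1 = 0.01804 mol.
mass C6H8O6 = 0.01804 x 176.12 = 3.177 g, so %C6H8O6 = 3.177/5.2713 x 100 = 60.3%.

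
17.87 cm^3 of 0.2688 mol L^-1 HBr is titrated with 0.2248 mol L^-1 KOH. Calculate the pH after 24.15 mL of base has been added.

12.17

n(acid) = 0.2688 x 0.01787 = 0.004803 mol; n(KOH) added = 0.2248 x 0.02415 = 0.005429 mol.
Base is in excess by 0.005429 - 0.004803 = 0.0006255 mol in a total volume of 0.04202 L.
[OH^-] = 0.0006255/0.04202 = 0.01488 M, so pOH = 1.83 and pH = 14.00 - 1.83 = 12.17.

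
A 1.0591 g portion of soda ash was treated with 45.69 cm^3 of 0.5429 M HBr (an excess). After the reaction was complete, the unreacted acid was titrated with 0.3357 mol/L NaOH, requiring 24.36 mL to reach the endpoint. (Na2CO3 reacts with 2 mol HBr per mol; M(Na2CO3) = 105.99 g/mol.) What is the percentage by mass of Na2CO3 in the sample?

Total n(HBr) added = 0.5429 x 0.04569 = 0.02481 mol.
n(NaOH) used = 0.3357 x 0.02436 = 0.008178 mol, which equals the excess n(HBr).
So n(HBr) consumed by the sample = 0.02481 - 0.008178 = 0.01663 mol.
n(Na2CO3) = 0.01663 / 2 = 0.008314 mol.
mass Na2CO3 = 0.008314 x 105.99 = 0.8812 g, so %Na2CO3 = 0.8812/1.0591 x 100 = 83.2%.

83.2%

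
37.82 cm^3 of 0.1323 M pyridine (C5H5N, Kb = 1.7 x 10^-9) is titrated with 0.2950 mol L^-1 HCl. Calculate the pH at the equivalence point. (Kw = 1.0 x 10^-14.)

n(C5H5N) = 0.1323 x 0.03782 = 0.005004 mol; V(HCl) at equivalence = 0.005004/0.2950 = 0.01696 L.
At equivalence the base is fully converted to C5H5NH+; total volume = 0.05478 L, so [C5H5NH+] = 0.005004/0.05478 = 0.09134 M.
Ka(C5H5NH+) = Kw/Kb = 1.0e-14 / 1.7 x 10^-9 = 5.88e-6.
[H^+] = sqrt(Ka x [C5H5NH+]) = sqrt(5.88e-6 x 0.09134) = 0.000733 M.
pH = -log(0.000733) = 3.13.

3.13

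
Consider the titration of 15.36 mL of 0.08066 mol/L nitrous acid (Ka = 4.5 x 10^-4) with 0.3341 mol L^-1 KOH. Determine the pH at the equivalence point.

8.08

n(HNO2) = 0.08066 x 0.01536 = 0.001239 mol; V(KOH) at equivalence = 0.001239/0.3341 = 0.003708 L.
At equivalence all the acid is converted to NO2-; total volume = 0.01536 + 0.003708 = 0.01907 L, so [NO2-] = 0.001239/0.01907 = 0.06497 M.
Kb = Kw/Ka = 1.0e-14 / 4.5 x 10^-4 = 2.22e-11.
[OH^-] = sqrt(Kb x [NO2-]) = sqrt(2.22e-11 x 0.06497) = 1.20e-6 M.
pOH = 5.92, so pH = 14.00 - 5.92 = 8.08.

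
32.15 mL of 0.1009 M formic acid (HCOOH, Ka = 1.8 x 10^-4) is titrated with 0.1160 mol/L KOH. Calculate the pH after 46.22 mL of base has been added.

12.43

n(acid) = 0.1009 x 0.03215 = 0.003244 mol; n(KOH) added = 0.1160 x 0.04622 = 0.005362 mol.
Base is in excess by 0.005362 - 0.003244 = 0.002118 mol in a total volume of 0.07837 L.
[OH^-] = 0.002118/0.07837 = 0.02702 M, so pOH = 1.57 and pH = 14.00 - 1.57 = 12.43.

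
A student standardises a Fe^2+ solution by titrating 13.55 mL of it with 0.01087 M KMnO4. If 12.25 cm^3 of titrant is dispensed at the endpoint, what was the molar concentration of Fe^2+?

0.0491 M

n(KMnO4) = 0.01087 x 0.01225 = 0.0001332 mol.
From the balanced equation, 1 mol KMnO4 reacts with 5 mol Fe^2+, so n(Fe^2+) = 0.0001332 x 5/1 = 0.0006658 mol.
[Fe^2+] = 0.0006658 / 0.01355 L = 0.0491 M.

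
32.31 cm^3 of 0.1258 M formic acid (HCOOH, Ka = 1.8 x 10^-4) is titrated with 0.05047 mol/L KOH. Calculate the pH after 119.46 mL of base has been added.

n(acid) = 0.1258 x 0.03231 = 0.004065 mol; n(KOH) added = 0.05047 x 0.1195 = 0.006029 mol.
Base is in excess by 0.006029 - 0.004065 = 0.001965 mol in a total volume of 0.1518 L.
[OH^-] = 0.001965/0.1518 = 0.01294 M, so pOH = 1.89 and pH = 14.00 - 1.89 = 12.11.

12.11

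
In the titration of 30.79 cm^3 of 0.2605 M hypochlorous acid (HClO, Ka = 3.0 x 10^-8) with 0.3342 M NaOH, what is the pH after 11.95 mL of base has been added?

7.52

Initial n(HClO) = 0.2605 x 0.03079 = 0.008021 mol.
n(NaOH) added = 0.3342 x 0.01195 = 0.003994 mol, converting that many moles of HClO to ClO-.
Remaining n(HClO) = 0.004027 mol; n(ClO-) = 0.003994 mol.
By Henderson-Hasselbalch, pH = pKa + log([A^-]/[HA]) = 7.52 + log(0.003994/0.004027) = 7.52 + (-0.00) = 7.52.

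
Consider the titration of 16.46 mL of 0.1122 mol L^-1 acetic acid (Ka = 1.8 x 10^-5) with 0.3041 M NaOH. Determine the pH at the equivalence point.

8.83

n(CH3COOH) = 0.1122 x 0.01646 = 0.001847 mol; V(NaOH) at equivalence = 0.001847/0.3041 = 0.006073 L.
At equivalence all the acid is converted to CH3COO-; total volume = 0.01646 + 0.006073 = 0.02253 L, so [CH3COO-] = 0.001847/0.02253 = 0.08196 M.
Kb = Kw/Ka = 1.0e-14 / 1.8 x 10^-5 = 5.56e-10.
[OH^-] = sqrt(Kb x [CH3COO-]) = sqrt(5.56e-10 x 0.08196) = 6.75e-6 M.
pOH = 5.17, so pH = 14.00 - 5.17 = 8.83.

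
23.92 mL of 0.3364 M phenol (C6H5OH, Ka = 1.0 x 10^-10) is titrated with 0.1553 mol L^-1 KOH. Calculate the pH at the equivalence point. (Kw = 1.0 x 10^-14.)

11.51

n(C6H5OH) = 0.3364 x 0.02392 = 0.008047 mol; V(KOH) at equivalence = 0.008047/0.1553 = 0.05181 L.
At equivalence all the acid is converted to C6H5O-; total volume = 0.02392 + 0.05181 = 0.07573 L, so [C6H5O-] = 0.008047/0.07573 = 0.1062 M.
Kb = Kw/Ka = 1.0e-14 / 1.0 x 10^-10 = 0.000100.
[OH^-] = sqrt(Kb x [C6H5O-]) = sqrt(0.000100 x 0.1062) = 0.00326 M.
pOH = 2.49, so pH = 14.00 - 2.49 = 11.51.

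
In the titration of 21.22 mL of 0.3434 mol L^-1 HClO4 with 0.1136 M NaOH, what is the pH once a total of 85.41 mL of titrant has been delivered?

12.36

n(acid) = 0.3434 x 0.02122 = 0.007287 mol; n(NaOH) added = 0.1136 x 0.08541 = 0.009703 mol.
Base is in excess by 0.009703 - 0.007287 = 0.002416 mol in a total volume of 0.1066 L.
[OH^-] = 0.002416/0.1066 = 0.02265 M, so pOH = 1.64 and pH = 14.00 - 1.64 = 12.36.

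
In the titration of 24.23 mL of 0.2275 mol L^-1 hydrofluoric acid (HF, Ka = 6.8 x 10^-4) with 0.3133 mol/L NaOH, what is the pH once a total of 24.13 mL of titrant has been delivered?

n(acid) = 0.2275 x 0.02423 = 0.005512 mol; n(NaOH) added = 0.3133 x 0.02413 = 0.007560 mol.
Base is in excess by 0.007560 - 0.005512 = 0.002048 mol in a total volume of 0.04836 L.
[OH^-] = 0.002048/0.04836 = 0.04234 M, so pOH = 1.37 and pH = 14.00 - 1.37 = 12.63.

12.63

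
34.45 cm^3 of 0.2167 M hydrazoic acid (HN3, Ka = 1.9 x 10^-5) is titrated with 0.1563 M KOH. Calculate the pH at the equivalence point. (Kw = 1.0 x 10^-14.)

8.84

n(HN3) = 0.2167 x 0.03445 = 0.007465 mol; V(KOH) at equivalence = 0.007465/0.1563 = 0.04776 L.
At equivalence all the acid is converted to N3-; total volume = 0.03445 + 0.04776 = 0.08221 L, so [N3-] = 0.007465/0.08221 = 0.09080 M.
Kb = Kw/Ka = 1.0e-14 / 1.9 x 10^-5 = 5.26e-10.
[OH^-] = sqrt(Kb x [N3-]) = sqrt(5.26e-10 x 0.09080) = 6.91e-6 M.
pOH = 5.16, so pH = 14.00 - 5.16 = 8.84.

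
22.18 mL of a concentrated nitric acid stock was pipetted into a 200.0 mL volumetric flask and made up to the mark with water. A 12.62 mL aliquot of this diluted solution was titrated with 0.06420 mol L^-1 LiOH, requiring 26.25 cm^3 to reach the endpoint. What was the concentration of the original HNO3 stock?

1.20 M

n(LiOH) = 0.06420 x 0.02625 = 0.001685 mol.
n(HNO3) in the aliquot = 0.001685 mol.
[diluted HNO3] = 0.001685 / 0.01262 = 0.1335 M.
Dilution factor = 200.0/22.18 = 9.017, so [stock] = 0.1335 x 9.017 = 1.20 M.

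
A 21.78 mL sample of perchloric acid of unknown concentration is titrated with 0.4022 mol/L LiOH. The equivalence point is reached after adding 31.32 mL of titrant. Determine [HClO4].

0.578 M

n(LiOH) delivered = 0.4022 x 0.03132 = 0.01260 mol.
For a 1:1 reaction, n(HClO4) = 0.01260 mol.
[HClO4] = 0.01260 mol / 0.02178 L = 0.578 M.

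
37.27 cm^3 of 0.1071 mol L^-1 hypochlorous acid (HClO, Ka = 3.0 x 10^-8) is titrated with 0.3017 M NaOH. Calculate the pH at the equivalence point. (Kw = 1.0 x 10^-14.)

10.21

n(HClO) = 0.1071 x 0.03727 = 0.003992 mol; V(NaOH) at equivalence = 0.003992/0.3017 = 0.01323 L.
At equivalence all the acid is converted to ClO-; total volume = 0.03727 + 0.01323 = 0.05050 L, so [ClO-] = 0.003992/0.05050 = 0.07904 M.
Kb = Kw/Ka = 1.0e-14 / 3.0 x 10^-8 = 3.33e-7.
[OH^-] = sqrt(Kb x [ClO-]) = sqrt(3.33e-7 x 0.07904) = 0.000162 M.
pOH = 3.79, so pH = 14.00 - 3.79 = 10.21.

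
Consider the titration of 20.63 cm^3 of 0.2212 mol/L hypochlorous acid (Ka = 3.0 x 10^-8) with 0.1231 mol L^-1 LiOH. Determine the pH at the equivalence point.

n(HClO) = 0.2212 x 0.02063 = 0.004563 mol; V(LiOH) at equivalence = 0.004563/0.1231 = 0.03707 L.
At equivalence all the acid is converted to ClO-; total volume = 0.02063 + 0.03707 = 0.05770 L, so [ClO-] = 0.004563/0.05770 = 0.07909 M.
Kb = Kw/Ka = 1.0e-14 / 3.0 x 10^-8 = 3.33e-7.
[OH^-] = sqrt(Kb x [ClO-]) = sqrt(3.33e-7 x 0.07909) = 0.000162 M.
pOH = 3.79, so pH = 14.00 - 3.79 = 10.21.

10.21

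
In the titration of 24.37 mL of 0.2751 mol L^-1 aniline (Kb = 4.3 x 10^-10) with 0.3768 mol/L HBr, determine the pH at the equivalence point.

n(C6H5NH2) = 0.2751 x 0.02437 = 0.006704 mol; V(HBr) at equivalence = 0.006704/0.3768 = 0.01779 L.
At equivalence the base is fully converted to C6H5NH3+; total volume = 0.04216 L, so [C6H5NH3+] = 0.006704/0.04216 = 0.1590 M.
Ka(C6H5NH3+) = Kw/Kb = 1.0e-14 / 4.3 x 10^-10 = 2.33e-5.
[H^+] = sqrt(Ka x [C6H5NH3+]) = sqrt(2.33e-5 x 0.1590) = 0.00192 M.
pH = -log(0.00192) = 2.72.

2.72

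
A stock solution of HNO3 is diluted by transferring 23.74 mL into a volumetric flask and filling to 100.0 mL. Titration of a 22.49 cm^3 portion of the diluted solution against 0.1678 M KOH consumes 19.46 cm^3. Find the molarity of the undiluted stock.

0.612 M

n(KOH) = 0.1678 x 0.01946 = 0.003265 mol.
n(HNO3) in the aliquot = 0.003265 mol.
[diluted HNO3] = 0.003265 / 0.02249 = 0.1452 M.
Dilution factor = 100.0/23.74 = 4.212, so [stock] = 0.1452 x 4.212 = 0.612 M.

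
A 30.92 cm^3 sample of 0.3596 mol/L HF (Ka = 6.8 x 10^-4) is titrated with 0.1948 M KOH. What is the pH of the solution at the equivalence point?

n(HF) = 0.3596 x 0.03092 = 0.01112 mol; V(KOH) at equivalence = 0.01112/0.1948 = 0.05708 L.
At equivalence all the acid is converted to F-; total volume = 0.03092 + 0.05708 = 0.08800 L, so [F-] = 0.01112/0.08800 = 0.1264 M.
Kb = Kw/Ka = 1.0e-14 / 6.8 x 10^-4 = 1.47e-11.
[OH^-] = sqrt(Kb x [F-]) = sqrt(1.47e-11 x 0.1264) = 1.36e-6 M.
pOH = 5.87, so pH = 14.00 - 5.87 = 8.13.

8.13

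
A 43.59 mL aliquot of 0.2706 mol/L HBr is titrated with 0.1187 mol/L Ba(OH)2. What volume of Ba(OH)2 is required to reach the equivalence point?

49.7 mL

n(HBr) = 0.2706 mol/L x 0.04359 L = 0.01180 mol.
The neutralisation is 2 HBr : 1 Ba(OH)2, so n(Ba(OH)2) = 0.01180 x 1/2 = 0.005898 mol.
V(Ba(OH)2) = 0.005898 / 0.1187 = 0.04969 L = 49.7 mL.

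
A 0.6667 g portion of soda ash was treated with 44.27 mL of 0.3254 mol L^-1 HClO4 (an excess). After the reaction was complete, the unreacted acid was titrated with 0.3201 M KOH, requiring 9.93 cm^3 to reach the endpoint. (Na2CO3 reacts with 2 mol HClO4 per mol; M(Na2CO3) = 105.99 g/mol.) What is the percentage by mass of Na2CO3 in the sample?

89.2%

Total n(HClO4) added = 0.3254 x 0.04427 = 0.01441 mol.
n(KOH) used = 0.3201 x 0.009930 = 0.003179 mol, which equals the excess n(HClO4).
So n(HClO4) consumed by the sample = 0.01441 - 0.003179 = 0.01123 mol.
n(Na2CO3) = 0.01123 / 2 = 0.005613 mol.
mass Na2CO3 = 0.005613 x 105.99 = 0.5950 g, so %Na2CO3 = 0.5950/0.6667 x 100 = 89.2%.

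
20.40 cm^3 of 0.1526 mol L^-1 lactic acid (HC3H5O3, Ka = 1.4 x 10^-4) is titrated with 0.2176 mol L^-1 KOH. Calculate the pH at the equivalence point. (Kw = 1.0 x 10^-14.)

n(HC3H5O3) = 0.1526 x 0.02040 = 0.003113 mol; V(KOH) at equivalence = 0.003113/0.2176 = 0.01431 L.
At equivalence all the acid is converted to C3H5O3-; total volume = 0.02040 + 0.01431 = 0.03471 L, so [C3H5O3-] = 0.003113/0.03471 = 0.08970 M.
Kb = Kw/Ka = 1.0e-14 / 1.4 x 10^-4 = 7.14e-11.
[OH^-] = sqrt(Kb x [C3H5O3-]) = sqrt(7.14e-11 x 0.08970) = 2.53e-6 M.
pOH = 5.60, so pH = 14.00 - 5.60 = 8.40.

8.40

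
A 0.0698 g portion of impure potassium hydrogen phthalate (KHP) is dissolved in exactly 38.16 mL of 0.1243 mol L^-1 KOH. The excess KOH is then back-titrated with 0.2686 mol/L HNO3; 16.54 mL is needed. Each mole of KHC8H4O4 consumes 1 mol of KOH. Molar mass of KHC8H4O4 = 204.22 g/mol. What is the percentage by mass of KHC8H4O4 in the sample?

88.0%

Total n(KOH) added = 0.1243 x 0.03816 = 0.004743 mol.
n(HNO3) used = 0.2686 x 0.01654 = 0.004443 mol, which equals the excess n(KOH).
So n(KOH) consumed by the sample = 0.004743 - 0.004443 = 0.0003006 mol.
n(KHC8H4O4) = 0.0003006 / 1 = 0.0003006 mol.
mass KHC8H4O4 = 0.0003006 x 204.22 = 0.06140 g, so %KHC8H4O4 = 0.06140/0.0698 x 100 = 88.0%.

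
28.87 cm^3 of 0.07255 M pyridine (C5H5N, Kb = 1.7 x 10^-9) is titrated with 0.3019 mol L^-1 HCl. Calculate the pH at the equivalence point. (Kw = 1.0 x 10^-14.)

3.23

n(C5H5N) = 0.07255 x 0.02887 = 0.002095 mol; V(HCl) at equivalence = 0.002095/0.3019 = 0.006938 L.
At equivalence the base is fully converted to C5H5NH+; total volume = 0.03581 L, so [C5H5NH+] = 0.002095/0.03581 = 0.05849 M.
Ka(C5H5NH+) = Kw/Kb = 1.0e-14 / 1.7 x 10^-9 = 5.88e-6.
[H^+] = sqrt(Ka x [C5H5NH+]) = sqrt(5.88e-6 x 0.05849) = 0.000587 M.
pH = -log(0.000587) = 3.23.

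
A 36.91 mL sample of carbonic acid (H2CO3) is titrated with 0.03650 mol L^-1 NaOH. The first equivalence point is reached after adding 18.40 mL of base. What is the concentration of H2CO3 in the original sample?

n(NaOH) = 0.03650 x 0.01840 = 0.0006716 mol.
At the first equivalence point, 1 mol OH^- react per mol H2CO3, so n(H2CO3) = 0.0006716 / 1 = 0.0006716 mol.
[H2CO3] = 0.0006716 / 0.03691 L = 0.0182 M.

0.0182 M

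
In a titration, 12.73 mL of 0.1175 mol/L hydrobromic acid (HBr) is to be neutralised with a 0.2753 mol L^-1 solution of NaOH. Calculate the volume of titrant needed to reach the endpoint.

n(HBr) = 0.1175 mol/L x 0.01273 L = 0.001496 mol.
At equivalence n(NaOH) = n(HBr) = 0.001496 mol.
V(NaOH) = 0.001496 / 0.2753 = 0.005433 L = 5.43 mL.

5.43 mL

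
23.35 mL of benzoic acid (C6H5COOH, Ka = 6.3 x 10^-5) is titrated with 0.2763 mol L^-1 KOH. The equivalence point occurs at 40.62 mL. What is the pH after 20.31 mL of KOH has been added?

4.20

20.31 mL is exactly half the equivalence volume (40.62/2), i.e. the half-equivalence point.
There, n(HA) = n(A^-), so pH = pKa = -log(6.3 x 10^-5) = 4.20.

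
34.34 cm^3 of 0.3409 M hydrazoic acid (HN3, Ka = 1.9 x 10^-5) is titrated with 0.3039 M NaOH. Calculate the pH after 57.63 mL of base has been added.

12.80

n(acid) = 0.3409 x 0.03434 = 0.01171 mol; n(NaOH) added = 0.3039 x 0.05763 = 0.01751 mol.
Base is in excess by 0.01751 - 0.01171 = 0.005807 mol in a total volume of 0.09197 L.
[OH^-] = 0.005807/0.09197 = 0.06314 M, so pOH = 1.20 and pH = 14.00 - 1.20 = 12.80.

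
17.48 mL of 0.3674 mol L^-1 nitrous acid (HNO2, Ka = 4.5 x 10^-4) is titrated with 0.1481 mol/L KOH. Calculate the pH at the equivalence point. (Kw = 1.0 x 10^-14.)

8.19

n(HNO2) = 0.3674 x 0.01748 = 0.006422 mol; V(KOH) at equivalence = 0.006422/0.1481 = 0.04336 L.
At equivalence all the acid is converted to NO2-; total volume = 0.01748 + 0.04336 = 0.06084 L, so [NO2-] = 0.006422/0.06084 = 0.1056 M.
Kb = Kw/Ka = 1.0e-14 / 4.5 x 10^-4 = 2.22e-11.
[OH^-] = sqrt(Kb x [NO2-]) = sqrt(2.22e-11 x 0.1056) = 1.53e-6 M.
pOH = 5.81, so pH = 14.00 - 5.81 = 8.19.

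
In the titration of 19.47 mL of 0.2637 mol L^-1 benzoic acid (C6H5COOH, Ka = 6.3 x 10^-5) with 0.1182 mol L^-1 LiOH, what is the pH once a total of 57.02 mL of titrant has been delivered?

12.32

n(acid) = 0.2637 x 0.01947 = 0.005134 mol; n(LiOH) added = 0.1182 x 0.05702 = 0.006740 mol.
Base is in excess by 0.006740 - 0.005134 = 0.001606 mol in a total volume of 0.07649 L.
[OH^-] = 0.001606/0.07649 = 0.02099 M, so pOH = 1.68 and pH = 14.00 - 1.68 = 12.32.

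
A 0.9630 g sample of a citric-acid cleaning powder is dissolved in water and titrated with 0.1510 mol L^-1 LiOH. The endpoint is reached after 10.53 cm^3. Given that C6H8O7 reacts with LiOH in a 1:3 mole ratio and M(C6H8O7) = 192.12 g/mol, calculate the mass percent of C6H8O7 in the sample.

10.6%

n(LiOH) = 0.1510 x 0.01053 = 0.001590 mol.
n(C6H8O7) = 0.001590 / 3 = 0.0005300 mol.
mass of C6H8O7 = 0.0005300 x 192.12 = 0.1018 g.
% purity = 0.1018 / 0.9630 x 100 = 10.6%.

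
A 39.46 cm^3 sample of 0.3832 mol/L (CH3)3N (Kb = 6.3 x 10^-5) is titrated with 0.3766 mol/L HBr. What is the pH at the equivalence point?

n((CH3)3N) = 0.3832 x 0.03946 = 0.01512 mol; V(HBr) at equivalence = 0.01512/0.3766 = 0.04015 L.
At equivalence the base is fully converted to (CH3)3NH+; total volume = 0.07961 L, so [(CH3)3NH+] = 0.01512/0.07961 = 0.1899 M.
Ka((CH3)3NH+) = Kw/Kb = 1.0e-14 / 6.3 x 10^-5 = 1.59e-10.
[H^+] = sqrt(Ka x [(CH3)3NH+]) = sqrt(1.59e-10 x 0.1899) = 5.49e-6 M.
pH = -log(5.49e-6) = 5.26.

5.26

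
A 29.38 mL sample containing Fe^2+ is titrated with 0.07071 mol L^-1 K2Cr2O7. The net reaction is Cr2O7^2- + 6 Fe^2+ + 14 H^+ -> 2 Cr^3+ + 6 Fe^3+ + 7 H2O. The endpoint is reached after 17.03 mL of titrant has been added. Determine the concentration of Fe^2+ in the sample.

0.246 M

n(K2Cr2O7) = 0.07071 x 0.01703 = 0.001204 mol.
From the balanced equation, 1 mol K2Cr2O7 reacts with 6 mol Fe^2+, so n(Fe^2+) = 0.001204 x 6/1 = 0.007225 mol.
[Fe^2+] = 0.007225 / 0.02938 L = 0.246 M.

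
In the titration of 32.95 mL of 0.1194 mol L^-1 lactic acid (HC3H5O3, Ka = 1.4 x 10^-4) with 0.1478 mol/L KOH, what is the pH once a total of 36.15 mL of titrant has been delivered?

12.31

n(acid) = 0.1194 x 0.03295 = 0.003934 mol; n(KOH) added = 0.1478 x 0.03615 = 0.005343 mol.
Base is in excess by 0.005343 - 0.003934 = 0.001409 mol in a total volume of 0.06910 L.
[OH^-] = 0.001409/0.06910 = 0.02039 M, so pOH = 1.69 and pH = 14.00 - 1.69 = 12.31.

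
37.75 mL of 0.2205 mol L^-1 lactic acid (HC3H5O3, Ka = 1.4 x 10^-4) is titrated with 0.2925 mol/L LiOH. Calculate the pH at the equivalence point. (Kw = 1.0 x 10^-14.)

n(HC3H5O3) = 0.2205 x 0.03775 = 0.008324 mol; V(LiOH) at equivalence = 0.008324/0.2925 = 0.02846 L.
At equivalence all the acid is converted to C3H5O3-; total volume = 0.03775 + 0.02846 = 0.06621 L, so [C3H5O3-] = 0.008324/0.06621 = 0.1257 M.
Kb = Kw/Ka = 1.0e-14 / 1.4 x 10^-4 = 7.14e-11.
[OH^-] = sqrt(Kb x [C3H5O3-]) = sqrt(7.14e-11 x 0.1257) = 3.00e-6 M.
pOH = 5.52, so pH = 14.00 - 5.52 = 8.48.

8.48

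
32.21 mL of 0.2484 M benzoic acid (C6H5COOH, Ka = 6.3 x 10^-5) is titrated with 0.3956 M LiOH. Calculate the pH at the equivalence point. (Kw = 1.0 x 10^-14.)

8.69

n(C6H5COOH) = 0.2484 x 0.03221 = 0.008001 mol; V(LiOH) at equivalence = 0.008001/0.3956 = 0.02022 L.
At equivalence all the acid is converted to C6H5COO-; total volume = 0.03221 + 0.02022 = 0.05243 L, so [C6H5COO-] = 0.008001/0.05243 = 0.1526 M.
Kb = Kw/Ka = 1.0e-14 / 6.3 x 10^-5 = 1.59e-10.
[OH^-] = sqrt(Kb x [C6H5COO-]) = sqrt(1.59e-10 x 0.1526) = 4.92e-6 M.
pOH = 5.31, so pH = 14.00 - 5.31 = 8.69.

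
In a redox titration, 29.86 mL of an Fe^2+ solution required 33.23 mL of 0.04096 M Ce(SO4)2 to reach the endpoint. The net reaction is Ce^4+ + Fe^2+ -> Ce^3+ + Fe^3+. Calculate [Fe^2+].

0.0456 M

n(Ce(SO4)2) = 0.04096 x 0.03323 = 0.001361 mol.
From the balanced equation, 1 mol Ce(SO4)2 reacts with 1 mol Fe^2+, so n(Fe^2+) = 0.001361 x 1/1 = 0.001361 mol.
[Fe^2+] = 0.001361 / 0.02986 L = 0.0456 M.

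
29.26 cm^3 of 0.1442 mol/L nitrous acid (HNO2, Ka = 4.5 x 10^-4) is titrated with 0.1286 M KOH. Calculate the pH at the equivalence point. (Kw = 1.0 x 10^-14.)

8.09

n(HNO2) = 0.1442 x 0.02926 = 0.004219 mol; V(KOH) at equivalence = 0.004219/0.1286 = 0.03281 L.
At equivalence all the acid is converted to NO2-; total volume = 0.02926 + 0.03281 = 0.06207 L, so [NO2-] = 0.004219/0.06207 = 0.06798 M.
Kb = Kw/Ka = 1.0e-14 / 4.5 x 10^-4 = 2.22e-11.
[OH^-] = sqrt(Kb x [NO2-]) = sqrt(2.22e-11 x 0.06798) = 1.23e-6 M.
pOH = 5.91, so pH = 14.00 - 5.91 = 8.09.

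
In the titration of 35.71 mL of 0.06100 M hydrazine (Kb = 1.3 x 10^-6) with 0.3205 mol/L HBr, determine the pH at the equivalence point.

n(N2H4) = 0.06100 x 0.03571 = 0.002178 mol; V(HBr) at equivalence = 0.002178/0.3205 = 0.006797 L.
At equivalence the base is fully converted to N2H5+; total volume = 0.04251 L, so [N2H5+] = 0.002178/0.04251 = 0.05125 M.
Ka(N2H5+) = Kw/Kb = 1.0e-14 / 1.3 x 10^-6 = 7.69e-9.
[H^+] = sqrt(Ka x [N2H5+]) = sqrt(7.69e-9 x 0.05125) = 1.99e-5 M.
pH = -log(1.99e-5) = 4.70.

4.70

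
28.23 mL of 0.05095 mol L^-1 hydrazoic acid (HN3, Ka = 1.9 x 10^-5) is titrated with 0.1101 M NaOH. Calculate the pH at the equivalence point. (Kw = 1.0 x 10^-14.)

n(HN3) = 0.05095 x 0.02823 = 0.001438 mol; V(NaOH) at equivalence = 0.001438/0.1101 = 0.01306 L.
At equivalence all the acid is converted to N3-; total volume = 0.02823 + 0.01306 = 0.04129 L, so [N3-] = 0.001438/0.04129 = 0.03483 M.
Kb = Kw/Ka = 1.0e-14 / 1.9 x 10^-5 = 5.26e-10.
[OH^-] = sqrt(Kb x [N3-]) = sqrt(5.26e-10 x 0.03483) = 4.28e-6 M.
pOH = 5.37, so pH = 14.00 - 5.37 = 8.63.

8.63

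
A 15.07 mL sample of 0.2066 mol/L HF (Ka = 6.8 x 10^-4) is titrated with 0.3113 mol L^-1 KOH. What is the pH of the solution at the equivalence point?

n(HF) = 0.2066 x 0.01507 = 0.003113 mol; V(KOH) at equivalence = 0.003113/0.3113 = 0.01000 L.
At equivalence all the acid is converted to F-; total volume = 0.01507 + 0.01000 = 0.02507 L, so [F-] = 0.003113/0.02507 = 0.1242 M.
Kb = Kw/Ka = 1.0e-14 / 6.8 x 10^-4 = 1.47e-11.
[OH^-] = sqrt(Kb x [F-]) = sqrt(1.47e-11 x 0.1242) = 1.35e-6 M.
pOH = 5.87, so pH = 14.00 - 5.87 = 8.13.

8.13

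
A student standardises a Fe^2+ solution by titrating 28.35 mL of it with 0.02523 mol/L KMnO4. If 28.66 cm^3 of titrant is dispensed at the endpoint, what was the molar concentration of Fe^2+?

n(KMnO4) = 0.02523 x 0.02866 = 0.0007231 mol.
From the balanced equation, 1 mol KMnO4 reacts with 5 mol Fe^2+, so n(Fe^2+) = 0.0007231 x 5/1 = 0.003615 mol.
[Fe^2+] = 0.003615 / 0.02835 L = 0.128 M.

0.128 M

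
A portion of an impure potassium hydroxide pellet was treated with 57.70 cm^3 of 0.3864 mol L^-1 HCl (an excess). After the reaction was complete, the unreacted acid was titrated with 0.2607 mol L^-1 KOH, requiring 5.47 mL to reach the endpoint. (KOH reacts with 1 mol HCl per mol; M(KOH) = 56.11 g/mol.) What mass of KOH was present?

Total n(HCl) added = 0.3864 x 0.05770 = 0.02230 mol.
n(KOH) used = 0.2607 x 0.005470 = 0.001426 mol, which equals the excess n(HCl).
So n(HCl) consumed by the sample = 0.02230 - 0.001426 = 0.02087 mol.
n(KOH) = 0.02087 / 1 = 0.02087 mol.
mass = 0.02087 mol x 56.11 g/mol = 1.17 g.

1.17 g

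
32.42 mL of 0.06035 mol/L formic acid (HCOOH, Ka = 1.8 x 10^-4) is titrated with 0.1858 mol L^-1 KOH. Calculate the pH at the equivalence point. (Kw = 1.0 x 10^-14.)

8.20

n(HCOOH) = 0.06035 x 0.03242 = 0.001957 mol; V(KOH) at equivalence = 0.001957/0.1858 = 0.01053 L.
At equivalence all the acid is converted to HCOO-; total volume = 0.03242 + 0.01053 = 0.04295 L, so [HCOO-] = 0.001957/0.04295 = 0.04555 M.
Kb = Kw/Ka = 1.0e-14 / 1.8 x 10^-4 = 5.56e-11.
[OH^-] = sqrt(Kb x [HCOO-]) = sqrt(5.56e-11 x 0.04555) = 1.59e-6 M.
pOH = 5.80, so pH = 14.00 - 5.80 = 8.20.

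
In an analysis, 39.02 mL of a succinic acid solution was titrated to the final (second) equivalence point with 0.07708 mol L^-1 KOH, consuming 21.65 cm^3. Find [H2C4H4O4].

n(KOH) = 0.07708 x 0.02165 = 0.001669 mol.
At the final (second) equivalence point, 2 mol OH^- react per mol H2C4H4O4, so n(H2C4H4O4) = 0.001669 / 2 = 0.0008344 mol.
[H2C4H4O4] = 0.0008344 / 0.03902 L = 0.0214 M.

0.0214 M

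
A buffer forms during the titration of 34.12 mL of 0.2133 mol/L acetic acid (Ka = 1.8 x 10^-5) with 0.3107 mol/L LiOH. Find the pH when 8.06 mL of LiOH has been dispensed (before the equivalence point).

Initial n(CH3COOH) = 0.2133 x 0.03412 = 0.007278 mol.
n(LiOH) added = 0.3107 x 0.008060 = 0.002504 mol, converting that many moles of CH3COOH to CH3COO-.
Remaining n(CH3COOH) = 0.004774 mol; n(CH3COO-) = 0.002504 mol.
By Henderson-Hasselbalch, pH = pKa + log([A^-]/[HA]) = 4.74 + log(0.002504/0.004774) = 4.74 + (-0.28) = 4.46.

4.46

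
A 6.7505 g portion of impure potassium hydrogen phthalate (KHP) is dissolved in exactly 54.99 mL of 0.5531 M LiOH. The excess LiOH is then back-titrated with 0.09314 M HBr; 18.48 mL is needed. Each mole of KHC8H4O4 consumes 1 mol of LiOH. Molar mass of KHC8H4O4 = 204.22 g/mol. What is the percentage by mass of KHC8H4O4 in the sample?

86.8%

Total n(LiOH) added = 0.5531 x 0.05499 = 0.03041 mol.
n(HBr) used = 0.09314 x 0.01848 = 0.001721 mol, which equals the excess n(LiOH).
So n(LiOH) consumed by the sample = 0.03041 - 0.001721 = 0.02869 mol.
n(KHC8H4O4) = 0.02869 / 1 = 0.02869 mol.
mass KHC8H4O4 = 0.02869 x 204.22 = 5.860 g, so %KHC8H4O4 = 5.860/6.7505 x 100 = 86.8%.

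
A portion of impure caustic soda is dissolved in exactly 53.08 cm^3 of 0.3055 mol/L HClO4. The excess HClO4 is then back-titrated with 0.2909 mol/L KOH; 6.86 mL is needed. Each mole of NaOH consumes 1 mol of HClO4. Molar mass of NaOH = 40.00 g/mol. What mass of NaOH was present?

Total n(HClO4) added = 0.3055 x 0.05308 = 0.01622 mol.
n(KOH) used = 0.2909 x 0.006860 = 0.001996 mol, which equals the excess n(HClO4).
So n(HClO4) consumed by the sample = 0.01622 - 0.001996 = 0.01422 mol.
n(NaOH) = 0.01422 / 1 = 0.01422 mol.
mass = 0.01422 mol x 40.00 g/mol = 0.569 g.

0.569 g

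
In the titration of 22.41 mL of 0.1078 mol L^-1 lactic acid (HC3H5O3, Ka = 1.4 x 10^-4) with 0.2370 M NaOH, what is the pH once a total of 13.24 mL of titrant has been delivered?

12.31

n(acid) = 0.1078 x 0.02241 = 0.002416 mol; n(NaOH) added = 0.2370 x 0.01324 = 0.003138 mol.
Base is in excess by 0.003138 - 0.002416 = 0.0007221 mol in a total volume of 0.03565 L.
[OH^-] = 0.0007221/0.03565 = 0.02025 M, so pOH = 1.69 and pH = 14.00 - 1.69 = 12.31.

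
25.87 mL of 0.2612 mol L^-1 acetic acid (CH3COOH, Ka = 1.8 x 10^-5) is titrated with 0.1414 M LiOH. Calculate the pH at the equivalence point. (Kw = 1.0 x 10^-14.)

n(CH3COOH) = 0.2612 x 0.02587 = 0.006757 mol; V(LiOH) at equivalence = 0.006757/0.1414 = 0.04779 L.
At equivalence all the acid is converted to CH3COO-; total volume = 0.02587 + 0.04779 = 0.07366 L, so [CH3COO-] = 0.006757/0.07366 = 0.09174 M.
Kb = Kw/Ka = 1.0e-14 / 1.8 x 10^-5 = 5.56e-10.
[OH^-] = sqrt(Kb x [CH3COO-]) = sqrt(5.56e-10 x 0.09174) = 7.14e-6 M.
pOH = 5.15, so pH = 14.00 - 5.15 = 8.85.

8.85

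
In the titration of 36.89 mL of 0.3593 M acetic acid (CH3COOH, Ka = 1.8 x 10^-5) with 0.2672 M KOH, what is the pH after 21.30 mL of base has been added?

4.62

Initial n(CH3COOH) = 0.3593 x 0.03689 = 0.01325 mol.
n(KOH) added = 0.2672 x 0.02130 = 0.005691 mol, converting that many moles of CH3COOH to CH3COO-.
Remaining n(CH3COOH) = 0.007563 mol; n(CH3COO-) = 0.005691 mol.
By Henderson-Hasselbalch, pH = pKa + log([A^-]/[HA]) = 4.74 + log(0.005691/0.007563) = 4.74 + (-0.12) = 4.62.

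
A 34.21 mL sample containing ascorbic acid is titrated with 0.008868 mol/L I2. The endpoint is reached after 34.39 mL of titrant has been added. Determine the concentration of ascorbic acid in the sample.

n(I2) = 0.008868 x 0.03439 = 0.0003050 mol.
From the balanced equation, 1 mol I2 reacts with 1 mol ascorbic acid, so n(ascorbic acid) = 0.0003050 x 1/1 = 0.0003050 mol.
[ascorbic acid] = 0.0003050 / 0.03421 L = 0.00891 M.

0.00891 M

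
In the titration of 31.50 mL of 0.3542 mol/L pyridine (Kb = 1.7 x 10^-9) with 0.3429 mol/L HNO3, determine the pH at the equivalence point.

2.99

n(C5H5N) = 0.3542 x 0.03150 = 0.01116 mol; V(HNO3) at equivalence = 0.01116/0.3429 = 0.03254 L.
At equivalence the base is fully converted to C5H5NH+; total volume = 0.06404 L, so [C5H5NH+] = 0.01116/0.06404 = 0.1742 M.
Ka(C5H5NH+) = Kw/Kb = 1.0e-14 / 1.7 x 10^-9 = 5.88e-6.
[H^+] = sqrt(Ka x [C5H5NH+]) = sqrt(5.88e-6 x 0.1742) = 0.00101 M.
pH = -log(0.00101) = 2.99.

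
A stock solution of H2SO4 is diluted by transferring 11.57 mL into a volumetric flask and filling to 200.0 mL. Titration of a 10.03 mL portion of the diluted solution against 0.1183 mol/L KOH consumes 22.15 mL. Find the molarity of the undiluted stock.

2.26 M

n(KOH) = 0.1183 x 0.02215 = 0.002620 mol.
n(H2SO4) in the aliquot = 0.002620 x 1/2 = 0.001310 mol.
[diluted H2SO4] = 0.001310 / 0.01003 = 0.1306 M.
Dilution factor = 200.0/11.57 = 17.29, so [stock] = 0.1306 x 17.29 = 2.26 M.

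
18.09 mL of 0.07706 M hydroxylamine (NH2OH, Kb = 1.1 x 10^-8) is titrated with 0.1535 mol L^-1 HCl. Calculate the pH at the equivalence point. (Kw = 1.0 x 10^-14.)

n(NH2OH) = 0.07706 x 0.01809 = 0.001394 mol; V(HCl) at equivalence = 0.001394/0.1535 = 0.009082 L.
At equivalence the base is fully converted to NH3OH+; total volume = 0.02717 L, so [NH3OH+] = 0.001394/0.02717 = 0.05130 M.
Ka(NH3OH+) = Kw/Kb = 1.0e-14 / 1.1 x 10^-8 = 9.09e-7.
[H^+] = sqrt(Ka x [NH3OH+]) = sqrt(9.09e-7 x 0.05130) = 0.000216 M.
pH = -log(0.000216) = 3.67.

3.67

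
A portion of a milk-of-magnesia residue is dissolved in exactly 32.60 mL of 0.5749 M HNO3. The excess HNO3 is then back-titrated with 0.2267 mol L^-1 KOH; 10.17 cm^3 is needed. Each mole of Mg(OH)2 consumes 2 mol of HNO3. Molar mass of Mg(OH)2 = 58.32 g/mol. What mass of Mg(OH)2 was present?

0.479 g

Total n(HNO3) added = 0.5749 x 0.03260 = 0.01874 mol.
n(KOH) used = 0.2267 x 0.01017 = 0.002306 mol, which equals the excess n(HNO3).
So n(HNO3) consumed by the sample = 0.01874 - 0.002306 = 0.01644 mol.
n(Mg(OH)2) = 0.01644 / 2 = 0.008218 mol.
mass = 0.008218 mol x 58.32 g/mol = 0.479 g.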